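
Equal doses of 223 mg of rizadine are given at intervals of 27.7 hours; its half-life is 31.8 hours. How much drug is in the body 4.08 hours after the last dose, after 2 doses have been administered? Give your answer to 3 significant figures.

316 mg

The 2 doses were given 31.78, 4.08 hours ago.
Total = 223·(1/2)^(31.78/31.8) + 223·(1/2)^(4.08/31.8)
      = 111.55 + 204.02 ≈ 315.57 mg.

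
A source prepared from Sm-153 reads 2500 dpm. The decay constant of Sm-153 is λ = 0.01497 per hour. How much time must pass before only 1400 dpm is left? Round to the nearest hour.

39 hours

t½ = ln 2 / λ = 0.69315 / 0.01497 ≈ 46.302 hours.
Fraction remaining = 1400/2500 ≈ 0.56.
n = log₂(2500/1400) = ln(1.7857)/ln 2 ≈ 0.8365 half-lives.
t = n × t½ = 0.8365 × 46.302 ≈ 38.732 hours.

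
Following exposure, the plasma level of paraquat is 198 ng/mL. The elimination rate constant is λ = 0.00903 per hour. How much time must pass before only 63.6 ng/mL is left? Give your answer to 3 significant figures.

t½ = ln 2 / λ = 0.69315 / 0.00903 ≈ 76.76 hours.
Fraction remaining = 63.6/198 ≈ 0.32121.
n = log₂(198/63.6) = ln(3.1132)/ln 2 ≈ 1.6384 half-lives.
t = n × t½ = 1.6384 × 76.76 ≈ 125.76 hours.

126 hours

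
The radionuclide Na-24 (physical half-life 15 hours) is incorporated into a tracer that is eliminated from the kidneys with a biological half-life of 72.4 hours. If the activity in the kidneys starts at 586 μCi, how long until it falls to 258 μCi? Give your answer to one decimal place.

1/t_eff = 1/t_phys + 1/t_biol = 1/15 + 1/72.4 = 0.080479 per hour.
t_eff = 15 × 72.4 / (15 + 72.4) ≈ 12.426 hours.
n = log₂(586/258) ≈ 1.1835; t = 1.1835 × 12.426 ≈ 14.706 hours.

14.7 hours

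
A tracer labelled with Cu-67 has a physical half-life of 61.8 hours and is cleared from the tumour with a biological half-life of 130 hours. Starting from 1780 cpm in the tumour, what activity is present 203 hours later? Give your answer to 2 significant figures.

1/t_eff = 1/t_phys + 1/t_biol = 1/61.8 + 1/130 = 0.023874 per hour.
t_eff = 61.8 × 130 / (61.8 + 130) ≈ 41.887 hours.
Remaining = 1780 × (1/2)^(203/41.887) = 1780 × (1/2)^4.8463 ≈ 61.877 cpm.

62 cpm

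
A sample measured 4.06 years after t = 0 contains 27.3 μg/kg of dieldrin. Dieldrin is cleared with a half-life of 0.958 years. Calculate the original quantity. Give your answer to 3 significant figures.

515 μg/kg

Number of half-lives elapsed: n = 4.06/0.958 ≈ 4.238.
A₀ = A × 2^n = 27.3 × 2^4.238 = 27.3 × 18.87 ≈ 515.14 μg/kg.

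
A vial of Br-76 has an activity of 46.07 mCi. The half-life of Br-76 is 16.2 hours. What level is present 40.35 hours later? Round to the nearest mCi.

8 mCi

Number of half-lives: n = 40.35/16.2 ≈ 2.4907.
Remaining = 46.07 × (1/2)^2.4907 = 46.07 × 0.17791 ≈ 8.1965 mCi.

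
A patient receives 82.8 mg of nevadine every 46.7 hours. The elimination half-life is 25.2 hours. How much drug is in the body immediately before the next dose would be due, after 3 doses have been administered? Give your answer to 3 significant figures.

The 3 doses were given 140.1, 93.4, 46.7 hours ago.
Total = 82.8·(1/2)^(140.1/25.2) + 82.8·(1/2)^(93.4/25.2) + 82.8·(1/2)^(46.7/25.2)
      = 1.7557 + 6.3432 + 22.918 ≈ 31.016 mg.

31.0 mg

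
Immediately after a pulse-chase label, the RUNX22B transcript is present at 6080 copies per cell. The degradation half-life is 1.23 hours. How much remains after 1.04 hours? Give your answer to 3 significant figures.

Number of half-lives: n = 1.04/1.23 ≈ 0.84553.
Remaining = 6080 × (1/2)^0.84553 = 6080 × 0.55651 ≈ 3383.6 copies per cell.

3380 copies per cell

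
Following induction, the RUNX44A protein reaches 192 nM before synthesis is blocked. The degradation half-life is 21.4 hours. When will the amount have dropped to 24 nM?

64.2 hours

24/192 = 1/8, so 3 half-lives have elapsed.
t = 3 × 21.4 = 64.2 hours.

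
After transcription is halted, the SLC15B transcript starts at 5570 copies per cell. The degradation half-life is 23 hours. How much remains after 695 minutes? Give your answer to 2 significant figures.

3900 copies per cell

Convert the elapsed time: 695 minutes = 11.5833 hours.
Number of half-lives: n = 11.5833/23 ≈ 0.50362.
Remaining = 5570 × (1/2)^0.50362 = 5570 × 0.70533 ≈ 3928.7 copies per cell.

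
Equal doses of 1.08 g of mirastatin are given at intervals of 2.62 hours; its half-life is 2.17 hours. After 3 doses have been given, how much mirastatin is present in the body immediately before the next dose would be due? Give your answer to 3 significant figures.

The 3 doses were given 7.86, 5.24, 2.62 hours ago.
Total = 1.08·(1/2)^(7.86/2.17) + 1.08·(1/2)^(5.24/2.17) + 1.08·(1/2)^(2.62/2.17)
      = 0.087712 + 0.20254 + 0.4677 ≈ 0.75795 g.

0.758 g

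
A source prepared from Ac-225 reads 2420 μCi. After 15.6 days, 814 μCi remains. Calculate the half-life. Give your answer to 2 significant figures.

A/A₀ = 814/2420 ≈ 0.33636.
n = log₂(2.973) ≈ 1.5719 half-lives elapsed in 15.6 days.
t½ = 15.6/1.5719 ≈ 9.9243 days.

9.9 days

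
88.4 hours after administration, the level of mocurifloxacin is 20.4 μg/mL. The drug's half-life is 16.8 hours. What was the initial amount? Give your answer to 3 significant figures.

783 μg/mL

Number of half-lives elapsed: n = 88.4/16.8 ≈ 5.2619.
A₀ = A × 2^n = 20.4 × 2^5.2619 = 20.4 × 38.37 ≈ 782.75 μg/mL.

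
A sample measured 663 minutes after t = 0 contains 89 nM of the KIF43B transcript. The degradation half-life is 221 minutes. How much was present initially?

Number of half-lives elapsed: n = 663/221 ≈ 3.
A₀ = A × 2^n = 89 × 2^3 = 89 × 8 ≈ 712 nM.

712 nM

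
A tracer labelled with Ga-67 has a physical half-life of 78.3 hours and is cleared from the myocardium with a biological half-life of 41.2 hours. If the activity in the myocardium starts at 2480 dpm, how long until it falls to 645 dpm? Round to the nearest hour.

1/t_eff = 1/t_phys + 1/t_biol = 1/78.3 + 1/41.2 = 0.037043 per hour.
t_eff = 78.3 × 41.2 / (78.3 + 41.2) ≈ 26.995 hours.
n = log₂(2480/645) ≈ 1.943; t = 1.943 × 26.995 ≈ 52.451 hours.

52 hours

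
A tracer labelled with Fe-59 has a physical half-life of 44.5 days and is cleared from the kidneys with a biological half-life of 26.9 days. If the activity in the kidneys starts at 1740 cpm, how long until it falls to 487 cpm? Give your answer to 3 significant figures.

30.8 days

1/t_eff = 1/t_phys + 1/t_biol = 1/44.5 + 1/26.9 = 0.059647 per day.
t_eff = 44.5 × 26.9 / (44.5 + 26.9) ≈ 16.765 days.
n = log₂(1740/487) ≈ 1.8371; t = 1.8371 × 16.765 ≈ 30.8 days.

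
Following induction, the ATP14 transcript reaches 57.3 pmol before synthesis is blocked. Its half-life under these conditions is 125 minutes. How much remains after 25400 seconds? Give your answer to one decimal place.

5.5 pmol

Convert the elapsed time: 25400 seconds = 423.333 minutes.
Number of half-lives: n = 423.333/125 ≈ 3.3867.
Remaining = 57.3 × (1/2)^3.3867 = 57.3 × 0.095612 ≈ 5.4786 pmol.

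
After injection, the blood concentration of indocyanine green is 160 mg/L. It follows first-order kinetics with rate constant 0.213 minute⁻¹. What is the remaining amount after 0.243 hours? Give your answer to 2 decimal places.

7.17 mg/L

t½ = ln 2 / k = 0.69315 / 0.213 ≈ 3.2542 minutes.
Convert the elapsed time: 0.243 hours = 14.58 minutes.
Number of half-lives: n = 14.58/3.2542 ≈ 4.4803.
Remaining = 160 × (1/2)^4.4803 = 160 × 0.0448 ≈ 7.1681 mg/L.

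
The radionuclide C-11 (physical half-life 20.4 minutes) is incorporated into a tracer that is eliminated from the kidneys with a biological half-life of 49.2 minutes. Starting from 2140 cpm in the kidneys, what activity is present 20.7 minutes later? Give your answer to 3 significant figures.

1/t_eff = 1/t_phys + 1/t_biol = 1/20.4 + 1/49.2 = 0.069345 per minute.
t_eff = 20.4 × 49.2 / (20.4 + 49.2) ≈ 14.421 minutes.
Remaining = 2140 × (1/2)^(20.7/14.421) = 2140 × (1/2)^1.4354 ≈ 791.23 cpm.

791 cpm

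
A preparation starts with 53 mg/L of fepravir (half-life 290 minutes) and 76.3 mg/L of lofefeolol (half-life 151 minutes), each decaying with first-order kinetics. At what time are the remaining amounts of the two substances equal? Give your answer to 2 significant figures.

170 minutes

Set 53·(1/2)^(t/290) = 76.3·(1/2)^(t/151).
Taking log₂: log₂(53/76.3) = t·(1/290 − 1/151).
log₂(0.69463) = -0.52569; 1/290 − 1/151 = -0.0031742.
t = -0.52569 / -0.0031742 ≈ 165.61 minutes.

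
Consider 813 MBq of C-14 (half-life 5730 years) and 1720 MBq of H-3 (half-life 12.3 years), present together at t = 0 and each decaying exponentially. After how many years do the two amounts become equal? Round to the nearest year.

Set 813·(1/2)^(t/5730) = 1720·(1/2)^(t/12.3).
Taking log₂: log₂(813/1720) = t·(1/5730 − 1/12.3).
log₂(0.47267) = -1.0811; 1/5730 − 1/12.3 = -0.081126.
t = -1.0811 / -0.081126 ≈ 13.326 years.

13 years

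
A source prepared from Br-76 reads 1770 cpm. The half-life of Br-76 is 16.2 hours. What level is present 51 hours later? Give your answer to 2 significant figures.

200 cpm

Number of half-lives: n = 51/16.2 ≈ 3.1481.
Remaining = 1770 × (1/2)^3.1481 = 1770 × 0.1128 ≈ 199.66 cpm.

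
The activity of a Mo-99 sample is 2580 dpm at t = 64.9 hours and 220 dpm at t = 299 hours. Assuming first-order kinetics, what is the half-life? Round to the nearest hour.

66 hours

Over Δt = 299 − 64.9 = 234.1 hours, the level fell by a factor of 2580/220 ≈ 11.727.
n = log₂(11.727) ≈ 3.5518 half-lives, so t½ = 234.1/3.5518 ≈ 65.91 hours.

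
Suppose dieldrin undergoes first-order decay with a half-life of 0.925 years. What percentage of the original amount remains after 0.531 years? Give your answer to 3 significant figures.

n = 0.531/0.925 ≈ 0.57405 half-lives.
Fraction remaining = (1/2)^0.57405 ≈ 0.67173, i.e. 67.173%.

67.2%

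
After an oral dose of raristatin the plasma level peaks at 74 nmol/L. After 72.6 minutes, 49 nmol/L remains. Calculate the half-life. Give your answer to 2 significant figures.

A/A₀ = 49/74 ≈ 0.66216.
n = log₂(1.5102) ≈ 0.59474 half-lives elapsed in 72.6 minutes.
t½ = 72.6/0.59474 ≈ 122.07 minutes.

120 minutes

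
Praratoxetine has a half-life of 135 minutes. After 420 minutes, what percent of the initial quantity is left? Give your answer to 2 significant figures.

12%

n = 420/135 ≈ 3.1111 half-lives.
Fraction remaining = (1/2)^3.1111 ≈ 0.11573, i.e. 11.573%.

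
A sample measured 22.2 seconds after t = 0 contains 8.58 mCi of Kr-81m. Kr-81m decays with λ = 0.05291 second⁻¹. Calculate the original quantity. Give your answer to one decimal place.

t½ = ln 2 / λ = 0.69315 / 0.05291 ≈ 13.1 seconds.
Number of half-lives elapsed: n = 22.2/13.1 ≈ 1.6946.
A₀ = A × 2^n = 8.58 × 2^1.6946 = 8.58 × 3.2369 ≈ 27.772 mCi.

27.8 mCi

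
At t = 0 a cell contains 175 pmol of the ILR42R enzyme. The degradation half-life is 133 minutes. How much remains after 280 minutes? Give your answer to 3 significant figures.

40.7 pmol

Number of half-lives: n = 280/133 ≈ 2.1053.
Remaining = 175 × (1/2)^2.1053 = 175 × 0.23241 ≈ 40.672 pmol.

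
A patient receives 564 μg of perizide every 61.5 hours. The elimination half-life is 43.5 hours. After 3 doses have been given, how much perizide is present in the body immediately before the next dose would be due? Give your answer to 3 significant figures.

The 3 doses were given 184.5, 123, 61.5 hours ago.
Total = 564·(1/2)^(184.5/43.5) + 564·(1/2)^(123/43.5) + 564·(1/2)^(61.5/43.5)
      = 29.819 + 79.449 + 211.68 ≈ 320.95 μg.

321 μg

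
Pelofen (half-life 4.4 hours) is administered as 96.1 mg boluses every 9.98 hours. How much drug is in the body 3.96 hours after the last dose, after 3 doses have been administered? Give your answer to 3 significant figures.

The 3 doses were given 23.92, 13.94, 3.96 hours ago.
Total = 96.1·(1/2)^(23.92/4.4) + 96.1·(1/2)^(13.94/4.4) + 96.1·(1/2)^(3.96/4.4)
      = 2.2193 + 10.691 + 51.499 ≈ 64.409 mg.

64.4 mg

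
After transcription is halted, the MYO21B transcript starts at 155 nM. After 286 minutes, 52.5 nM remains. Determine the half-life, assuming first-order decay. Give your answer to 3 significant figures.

A/A₀ = 52.5/155 ≈ 0.33871.
n = log₂(2.9524) ≈ 1.5619 half-lives elapsed in 286 minutes.
t½ = 286/1.5619 ≈ 183.11 minutes.

183 minutes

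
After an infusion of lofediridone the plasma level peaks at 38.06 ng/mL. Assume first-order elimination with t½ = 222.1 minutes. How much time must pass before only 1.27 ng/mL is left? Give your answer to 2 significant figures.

Fraction remaining = 1.27/38.06 ≈ 0.033368.
n = log₂(38.06/1.27) = ln(29.969)/ln 2 ≈ 4.9054 half-lives.
t = n × t½ = 4.9054 × 222.1 ≈ 1089.5 minutes.

1100 minutes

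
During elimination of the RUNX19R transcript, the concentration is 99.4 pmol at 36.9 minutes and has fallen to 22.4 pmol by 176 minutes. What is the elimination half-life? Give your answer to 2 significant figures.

Over Δt = 176 − 36.9 = 139.1 minutes, the level fell by a factor of 99.4/22.4 ≈ 4.4375.
n = log₂(4.4375) ≈ 2.1497 half-lives, so t½ = 139.1/2.1497 ≈ 64.705 minutes.

65 minutes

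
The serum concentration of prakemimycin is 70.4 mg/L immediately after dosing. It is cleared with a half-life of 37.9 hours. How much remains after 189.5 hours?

2.2 mg/L

Elapsed time is 5 half-lives (189.5/37.9).
Each half-life halves the amount: 70.4 × (1/2)^5 = 70.4/32 = 2.2 mg/L.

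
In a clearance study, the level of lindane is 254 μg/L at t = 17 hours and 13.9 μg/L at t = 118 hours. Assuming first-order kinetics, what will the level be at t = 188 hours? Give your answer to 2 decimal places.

1.86 μg/L

Over Δt = 118 − 17 = 101 hours, the level fell by a factor of 254/13.9 ≈ 18.273.
n = log₂(18.273) ≈ 4.1917 half-lives, so t½ = 101/4.1917 ≈ 24.095 hours.
From t = 118 to t = 188: 13.9 × (1/2)^((188−118)/24.095) ≈ 1.8556 μg/L.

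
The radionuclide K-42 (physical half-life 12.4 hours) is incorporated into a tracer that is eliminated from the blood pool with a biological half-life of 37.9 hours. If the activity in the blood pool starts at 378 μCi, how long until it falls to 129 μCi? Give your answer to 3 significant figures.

14.5 hours

1/t_eff = 1/t_phys + 1/t_biol = 1/12.4 + 1/37.9 = 0.10703 per hour.
t_eff = 12.4 × 37.9 / (12.4 + 37.9) ≈ 9.3431 hours.
n = log₂(378/129) ≈ 1.551; t = 1.551 × 9.3431 ≈ 14.491 hours.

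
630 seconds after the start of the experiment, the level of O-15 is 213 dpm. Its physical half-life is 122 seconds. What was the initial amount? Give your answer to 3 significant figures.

Number of half-lives elapsed: n = 630/122 ≈ 5.1639.
A₀ = A × 2^n = 213 × 2^5.1639 = 213 × 35.851 ≈ 7636.2 dpm.

7640 dpm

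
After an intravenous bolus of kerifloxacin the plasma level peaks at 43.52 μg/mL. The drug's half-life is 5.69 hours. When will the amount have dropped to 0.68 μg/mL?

34.14 hours

0.68/43.52 = 1/64, so 6 half-lives have elapsed.
t = 6 × 5.69 = 34.14 hours.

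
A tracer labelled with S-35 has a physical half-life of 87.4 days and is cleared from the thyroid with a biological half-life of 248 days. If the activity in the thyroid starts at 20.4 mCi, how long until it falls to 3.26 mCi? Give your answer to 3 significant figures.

1/t_eff = 1/t_phys + 1/t_biol = 1/87.4 + 1/248 = 0.015474 per day.
t_eff = 87.4 × 248 / (87.4 + 248) ≈ 64.625 days.
n = log₂(20.4/3.26) ≈ 2.6456; t = 2.6456 × 64.625 ≈ 170.97 days.

171 days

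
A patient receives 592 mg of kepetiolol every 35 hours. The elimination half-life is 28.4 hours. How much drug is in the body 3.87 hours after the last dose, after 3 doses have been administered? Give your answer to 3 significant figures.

The 3 doses were given 73.87, 38.87, 3.87 hours ago.
Total = 592·(1/2)^(73.87/28.4) + 592·(1/2)^(38.87/28.4) + 592·(1/2)^(3.87/28.4)
      = 97.572 + 229.25 + 538.64 ≈ 865.47 mg.

865 mg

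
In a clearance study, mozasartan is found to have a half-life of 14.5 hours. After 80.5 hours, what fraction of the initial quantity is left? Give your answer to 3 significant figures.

0.0213

n = 80.5/14.5 ≈ 5.5517 half-lives.
Fraction remaining = (1/2)^5.5517 ≈ 0.021319.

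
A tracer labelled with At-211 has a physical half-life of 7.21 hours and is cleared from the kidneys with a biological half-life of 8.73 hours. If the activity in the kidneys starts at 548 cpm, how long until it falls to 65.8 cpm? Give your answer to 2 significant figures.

12 hours

1/t_eff = 1/t_phys + 1/t_biol = 1/7.21 + 1/8.73 = 0.25324 per hour.
t_eff = 7.21 × 8.73 / (7.21 + 8.73) ≈ 3.9488 hours.
n = log₂(548/65.8) ≈ 3.058; t = 3.058 × 3.9488 ≈ 12.075 hours.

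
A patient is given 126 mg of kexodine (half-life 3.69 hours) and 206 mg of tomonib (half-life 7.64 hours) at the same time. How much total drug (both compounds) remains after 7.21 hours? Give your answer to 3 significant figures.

kexodine: 126 × (1/2)^(7.21/3.69) = 126 × (1/2)^1.9539 ≈ 32.522 mg.
tomonib: 206 × (1/2)^(7.21/7.64) = 206 × (1/2)^0.94372 ≈ 107.1 mg.
Total = 32.522 + 107.1 ≈ 139.62 mg.

140 mg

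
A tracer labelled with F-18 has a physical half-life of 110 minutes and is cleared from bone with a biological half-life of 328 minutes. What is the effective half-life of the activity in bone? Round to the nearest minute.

82 minutes

1/t_eff = 1/t_phys + 1/t_biol = 1/110 + 1/328 = 0.01214 per minute.
t_eff = 110 × 328 / (110 + 328) ≈ 82.374 minutes.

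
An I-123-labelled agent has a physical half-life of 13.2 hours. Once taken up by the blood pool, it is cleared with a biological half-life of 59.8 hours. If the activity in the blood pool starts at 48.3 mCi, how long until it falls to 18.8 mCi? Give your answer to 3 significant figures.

14.7 hours

1/t_eff = 1/t_phys + 1/t_biol = 1/13.2 + 1/59.8 = 0.09248 per hour.
t_eff = 13.2 × 59.8 / (13.2 + 59.8) ≈ 10.813 hours.
n = log₂(48.3/18.8) ≈ 1.3613; t = 1.3613 × 10.813 ≈ 14.72 hours.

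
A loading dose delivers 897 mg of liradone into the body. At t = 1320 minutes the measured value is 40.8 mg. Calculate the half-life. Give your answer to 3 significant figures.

296 minutes

A/A₀ = 40.8/897 ≈ 0.045485.
n = log₂(21.985) ≈ 4.4585 half-lives elapsed in 1320 minutes.
t½ = 1320/4.4585 ≈ 296.07 minutes.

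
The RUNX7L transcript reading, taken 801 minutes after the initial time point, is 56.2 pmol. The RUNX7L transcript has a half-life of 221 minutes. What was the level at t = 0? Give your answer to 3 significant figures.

693 pmol

Number of half-lives elapsed: n = 801/221 ≈ 3.6244.
A₀ = A × 2^n = 56.2 × 2^3.6244 = 56.2 × 12.333 ≈ 693.11 pmol.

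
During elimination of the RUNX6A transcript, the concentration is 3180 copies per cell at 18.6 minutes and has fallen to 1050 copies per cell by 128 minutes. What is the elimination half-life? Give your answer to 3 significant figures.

Over Δt = 128 − 18.6 = 109.4 minutes, the level fell by a factor of 3180/1050 ≈ 3.0286.
n = log₂(3.0286) ≈ 1.5986 half-lives, so t½ = 109.4/1.5986 ≈ 68.433 minutes.

68.4 minutes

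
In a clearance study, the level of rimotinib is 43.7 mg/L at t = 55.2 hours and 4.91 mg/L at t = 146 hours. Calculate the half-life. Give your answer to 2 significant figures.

Over Δt = 146 − 55.2 = 90.8 hours, the level fell by a factor of 43.7/4.91 ≈ 8.9002.
n = log₂(8.9002) ≈ 3.1538 half-lives, so t½ = 90.8/3.1538 ≈ 28.79 hours.

29 hours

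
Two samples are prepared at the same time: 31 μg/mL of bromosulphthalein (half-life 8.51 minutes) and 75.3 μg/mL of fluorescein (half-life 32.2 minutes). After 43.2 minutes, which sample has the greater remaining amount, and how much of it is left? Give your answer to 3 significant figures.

bromosulphthalein: 31 × (1/2)^5.0764 ≈ 0.9188 μg/mL.
fluorescein: 75.3 × (1/2)^1.3416 ≈ 29.712 μg/mL.
Fluorescein has more remaining, at ≈ 29.712 μg/mL.

fluorescein, 29.7 μg/mL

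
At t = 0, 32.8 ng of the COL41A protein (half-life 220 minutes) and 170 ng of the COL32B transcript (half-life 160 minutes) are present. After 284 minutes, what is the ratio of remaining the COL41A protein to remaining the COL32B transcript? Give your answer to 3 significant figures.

0.270

COL41A protein: 32.8 × (1/2)^(284/220) = 32.8 × (1/2)^1.2909 ≈ 13.405 ng.
COL32B transcript: 170 × (1/2)^(284/160) = 170 × (1/2)^1.775 ≈ 49.673 ng.
Ratio ≈ 13.405 / 49.673 ≈ 0.26987.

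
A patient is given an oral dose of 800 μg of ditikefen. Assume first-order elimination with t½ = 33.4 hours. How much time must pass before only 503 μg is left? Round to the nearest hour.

Fraction remaining = 503/800 ≈ 0.62875.
n = log₂(800/503) = ln(1.5905)/ln 2 ≈ 0.66944 half-lives.
t = n × t½ = 0.66944 × 33.4 ≈ 22.359 hours.

22 hours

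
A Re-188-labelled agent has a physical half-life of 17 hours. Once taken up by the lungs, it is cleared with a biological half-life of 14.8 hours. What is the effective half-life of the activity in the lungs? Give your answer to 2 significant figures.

1/t_eff = 1/t_phys + 1/t_biol = 1/17 + 1/14.8 = 0.12639 per hour.
t_eff = 17 × 14.8 / (17 + 14.8) ≈ 7.9119 hours.

7.9 hours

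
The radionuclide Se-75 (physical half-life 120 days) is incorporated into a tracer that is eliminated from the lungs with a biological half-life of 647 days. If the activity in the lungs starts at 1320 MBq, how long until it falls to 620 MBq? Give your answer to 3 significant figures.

1/t_eff = 1/t_phys + 1/t_biol = 1/120 + 1/647 = 0.0098789 per day.
t_eff = 120 × 647 / (120 + 647) ≈ 101.23 days.
n = log₂(1320/620) ≈ 1.0902; t = 1.0902 × 101.23 ≈ 110.36 days.

110 days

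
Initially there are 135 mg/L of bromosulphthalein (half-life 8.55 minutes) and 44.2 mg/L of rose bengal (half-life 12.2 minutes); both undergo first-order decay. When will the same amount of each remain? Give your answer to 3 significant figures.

46.0 minutes

Set 135·(1/2)^(t/8.55) = 44.2·(1/2)^(t/12.2).
Taking log₂: log₂(135/44.2) = t·(1/8.55 − 1/12.2).
log₂(3.0543) = 1.6108; 1/8.55 − 1/12.2 = 0.034992.
t = 1.6108 / 0.034992 ≈ 46.035 minutes.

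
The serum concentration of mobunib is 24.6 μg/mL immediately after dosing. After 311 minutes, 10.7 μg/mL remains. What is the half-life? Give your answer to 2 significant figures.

260 minutes

A/A₀ = 10.7/24.6 ≈ 0.43496.
n = log₂(2.2991) ≈ 1.201 half-lives elapsed in 311 minutes.
t½ = 311/1.201 ≈ 258.94 minutes.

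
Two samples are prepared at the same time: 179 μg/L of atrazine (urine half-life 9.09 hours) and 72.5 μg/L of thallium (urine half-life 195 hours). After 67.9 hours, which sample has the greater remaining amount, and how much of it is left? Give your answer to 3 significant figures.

atrazine: 179 × (1/2)^7.4697 ≈ 1.0098 μg/L.
thallium: 72.5 × (1/2)^0.34821 ≈ 56.953 μg/L.
Thallium has more remaining, at ≈ 56.953 μg/L.

thallium, 57.0 μg/L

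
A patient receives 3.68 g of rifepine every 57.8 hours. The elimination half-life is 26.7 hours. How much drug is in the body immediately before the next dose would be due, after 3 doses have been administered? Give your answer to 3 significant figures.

1.04 g

The 3 doses were given 173.4, 115.6, 57.8 hours ago.
Total = 3.68·(1/2)^(173.4/26.7) + 3.68·(1/2)^(115.6/26.7) + 3.68·(1/2)^(57.8/26.7)
      = 0.040817 + 0.18303 + 0.82069 ≈ 1.0445 g.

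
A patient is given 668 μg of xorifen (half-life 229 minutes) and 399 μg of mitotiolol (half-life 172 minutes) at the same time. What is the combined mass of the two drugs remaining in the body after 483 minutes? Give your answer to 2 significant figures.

xorifen: 668 × (1/2)^(483/229) = 668 × (1/2)^2.1092 ≈ 154.83 μg.
mitotiolol: 399 × (1/2)^(483/172) = 399 × (1/2)^2.8081 ≈ 56.969 μg.
Total = 154.83 + 56.969 ≈ 211.8 μg.

210 μg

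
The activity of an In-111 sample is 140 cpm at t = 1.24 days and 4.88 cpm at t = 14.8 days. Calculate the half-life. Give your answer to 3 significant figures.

Over Δt = 14.8 − 1.24 = 13.56 days, the level fell by a factor of 140/4.88 ≈ 28.689.
n = log₂(28.689) ≈ 4.8424 half-lives, so t½ = 13.56/4.8424 ≈ 2.8003 days.

2.80 days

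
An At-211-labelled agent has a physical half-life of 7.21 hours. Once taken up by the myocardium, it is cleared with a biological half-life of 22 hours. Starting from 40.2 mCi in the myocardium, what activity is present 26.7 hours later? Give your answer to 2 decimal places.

1.33 mCi

1/t_eff = 1/t_phys + 1/t_biol = 1/7.21 + 1/22 = 0.18415 per hour.
t_eff = 7.21 × 22 / (7.21 + 22) ≈ 5.4303 hours.
Remaining = 40.2 × (1/2)^(26.7/5.4303) = 40.2 × (1/2)^4.9168 ≈ 1.3308 mCi.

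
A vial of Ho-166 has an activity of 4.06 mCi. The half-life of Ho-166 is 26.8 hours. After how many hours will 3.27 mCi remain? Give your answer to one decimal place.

Fraction remaining = 3.27/4.06 ≈ 0.80542.
n = log₂(4.06/3.27) = ln(1.2416)/ln 2 ≈ 0.31219 half-lives.
t = n × t½ = 0.31219 × 26.8 ≈ 8.3667 hours.

8.4 hours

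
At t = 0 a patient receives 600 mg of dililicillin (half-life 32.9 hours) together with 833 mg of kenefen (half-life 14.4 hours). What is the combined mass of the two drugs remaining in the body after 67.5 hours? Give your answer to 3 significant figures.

dililicillin: 600 × (1/2)^(67.5/32.9) = 600 × (1/2)^2.0517 ≈ 144.72 mg.
kenefen: 833 × (1/2)^(67.5/14.4) = 833 × (1/2)^4.6875 ≈ 32.327 mg.
Total = 144.72 + 32.327 ≈ 177.05 mg.

177 mg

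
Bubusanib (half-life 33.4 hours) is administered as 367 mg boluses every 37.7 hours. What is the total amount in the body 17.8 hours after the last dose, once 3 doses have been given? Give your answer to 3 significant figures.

423 mg

The 3 doses were given 93.2, 55.5, 17.8 hours ago.
Total = 367·(1/2)^(93.2/33.4) + 367·(1/2)^(55.5/33.4) + 367·(1/2)^(17.8/33.4)
      = 53.048 + 116 + 253.65 ≈ 422.7 mg.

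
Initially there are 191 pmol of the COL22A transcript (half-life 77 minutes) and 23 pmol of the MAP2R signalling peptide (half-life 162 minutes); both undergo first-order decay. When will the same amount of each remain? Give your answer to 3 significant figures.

448 minutes

Set 191·(1/2)^(t/77) = 23·(1/2)^(t/162).
Taking log₂: log₂(191/23) = t·(1/77 − 1/162).
log₂(8.3043) = 3.0539; 1/77 − 1/162 = 0.0068142.
t = 3.0539 / 0.0068142 ≈ 448.16 minutes.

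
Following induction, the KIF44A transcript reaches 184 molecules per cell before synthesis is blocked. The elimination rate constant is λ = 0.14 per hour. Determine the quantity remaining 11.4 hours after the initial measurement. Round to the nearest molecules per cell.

t½ = ln 2 / λ = 0.69315 / 0.14 ≈ 4.9511 hours.
Number of half-lives: n = 11.4/4.9511 ≈ 2.3025.
Remaining = 184 × (1/2)^2.3025 = 184 × 0.20271 ≈ 37.298 molecules per cell.

37 molecules per cell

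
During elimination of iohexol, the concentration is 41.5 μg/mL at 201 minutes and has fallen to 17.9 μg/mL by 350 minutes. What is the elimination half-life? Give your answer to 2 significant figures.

Over Δt = 350 − 201 = 149 minutes, the level fell by a factor of 41.5/17.9 ≈ 2.3184.
n = log₂(2.3184) ≈ 1.2132 half-lives, so t½ = 149/1.2132 ≈ 122.82 minutes.

120 minutes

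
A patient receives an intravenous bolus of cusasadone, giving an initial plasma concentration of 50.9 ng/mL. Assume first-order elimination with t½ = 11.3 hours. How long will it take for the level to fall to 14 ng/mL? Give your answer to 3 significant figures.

Fraction remaining = 14/50.9 ≈ 0.27505.
n = log₂(50.9/14) = ln(3.6357)/ln 2 ≈ 1.8622 half-lives.
t = n × t½ = 1.8622 × 11.3 ≈ 21.043 hours.

21.0 hours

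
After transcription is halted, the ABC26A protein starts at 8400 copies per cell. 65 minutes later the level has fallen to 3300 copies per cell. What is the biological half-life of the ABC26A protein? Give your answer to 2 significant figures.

48 minutes

A/A₀ = 3300/8400 ≈ 0.39286.
n = log₂(2.5455) ≈ 1.3479 half-lives elapsed in 65 minutes.
t½ = 65/1.3479 ≈ 48.222 minutes.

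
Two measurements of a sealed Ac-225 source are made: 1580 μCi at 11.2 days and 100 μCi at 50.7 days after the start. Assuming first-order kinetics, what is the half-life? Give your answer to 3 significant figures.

Over Δt = 50.7 − 11.2 = 39.5 days, the level fell by a factor of 1580/100 ≈ 15.8.
n = log₂(15.8) ≈ 3.9819 half-lives, so t½ = 39.5/3.9819 ≈ 9.92 days.

9.92 days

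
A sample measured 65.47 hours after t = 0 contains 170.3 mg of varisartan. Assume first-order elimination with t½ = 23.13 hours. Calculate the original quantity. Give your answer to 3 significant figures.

1210 mg

Number of half-lives elapsed: n = 65.47/23.13 ≈ 2.8305.
A₀ = A × 2^n = 170.3 × 2^2.8305 = 170.3 × 7.1133 ≈ 1211.4 mg.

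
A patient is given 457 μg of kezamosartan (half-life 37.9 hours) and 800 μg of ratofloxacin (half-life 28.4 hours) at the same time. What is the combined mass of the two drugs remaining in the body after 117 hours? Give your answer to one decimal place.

99.8 μg

kezamosartan: 457 × (1/2)^(117/37.9) = 457 × (1/2)^3.0871 ≈ 53.779 μg.
ratofloxacin: 800 × (1/2)^(117/28.4) = 800 × (1/2)^4.1197 ≈ 46.018 μg.
Total = 53.779 + 46.018 ≈ 99.798 μg.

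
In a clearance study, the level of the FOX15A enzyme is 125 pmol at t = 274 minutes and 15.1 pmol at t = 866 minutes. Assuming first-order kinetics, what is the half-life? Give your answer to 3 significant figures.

194 minutes

Over Δt = 866 − 274 = 592 minutes, the level fell by a factor of 125/15.1 ≈ 8.2781.
n = log₂(8.2781) ≈ 3.0493 half-lives, so t½ = 592/3.0493 ≈ 194.14 minutes.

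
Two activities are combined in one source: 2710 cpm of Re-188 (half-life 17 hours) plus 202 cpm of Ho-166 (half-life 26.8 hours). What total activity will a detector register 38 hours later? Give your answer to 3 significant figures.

651 cpm

Re-188: 2710 × (1/2)^(38/17) = 2710 × (1/2)^2.2353 ≈ 575.54 cpm.
Ho-166: 202 × (1/2)^(38/26.8) = 202 × (1/2)^1.4179 ≈ 75.599 cpm.
Total = 575.54 + 75.599 ≈ 651.14 cpm.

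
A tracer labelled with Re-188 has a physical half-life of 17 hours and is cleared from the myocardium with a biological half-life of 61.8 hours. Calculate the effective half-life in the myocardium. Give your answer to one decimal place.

13.3 hours

1/t_eff = 1/t_phys + 1/t_biol = 1/17 + 1/61.8 = 0.075005 per hour.
t_eff = 17 × 61.8 / (17 + 61.8) ≈ 13.332 hours.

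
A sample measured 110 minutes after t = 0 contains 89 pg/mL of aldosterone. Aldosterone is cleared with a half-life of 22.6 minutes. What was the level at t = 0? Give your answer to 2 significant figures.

Number of half-lives elapsed: n = 110/22.6 ≈ 4.8673.
A₀ = A × 2^n = 89 × 2^4.8673 = 89 × 29.187 ≈ 2597.6 pg/mL.

2600 pg/mL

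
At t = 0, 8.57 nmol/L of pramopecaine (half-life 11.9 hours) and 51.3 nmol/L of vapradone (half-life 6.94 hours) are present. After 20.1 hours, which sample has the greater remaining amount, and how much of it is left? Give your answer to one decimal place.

pramopecaine: 8.57 × (1/2)^1.6891 ≈ 2.6578 nmol/L.
vapradone: 51.3 × (1/2)^2.8963 ≈ 6.8906 nmol/L.
Vapradone has more remaining, at ≈ 6.8906 nmol/L.

vapradone, 6.9 nmol/L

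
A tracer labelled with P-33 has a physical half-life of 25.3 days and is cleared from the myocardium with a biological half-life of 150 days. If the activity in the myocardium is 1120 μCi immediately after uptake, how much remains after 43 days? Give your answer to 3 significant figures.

283 μCi

1/t_eff = 1/t_phys + 1/t_biol = 1/25.3 + 1/150 = 0.046192 per day.
t_eff = 25.3 × 150 / (25.3 + 150) ≈ 21.649 days.
Remaining = 1120 × (1/2)^(43/21.649) = 1120 × (1/2)^1.9863 ≈ 282.68 μCi.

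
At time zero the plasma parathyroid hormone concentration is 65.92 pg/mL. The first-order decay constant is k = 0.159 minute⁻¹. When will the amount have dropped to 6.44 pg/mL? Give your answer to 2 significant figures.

t½ = ln 2 / k = 0.69315 / 0.159 ≈ 4.3594 minutes.
Fraction remaining = 6.44/65.92 ≈ 0.097694.
n = log₂(65.92/6.44) = ln(10.236)/ln 2 ≈ 3.3556 half-lives.
t = n × t½ = 3.3556 × 4.3594 ≈ 14.628 minutes.

15 minutes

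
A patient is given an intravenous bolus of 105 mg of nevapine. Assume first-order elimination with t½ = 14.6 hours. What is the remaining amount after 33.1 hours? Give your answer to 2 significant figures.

Number of half-lives: n = 33.1/14.6 ≈ 2.2671.
Remaining = 105 × (1/2)^2.2671 = 105 × 0.20774 ≈ 21.813 mg.

22 mg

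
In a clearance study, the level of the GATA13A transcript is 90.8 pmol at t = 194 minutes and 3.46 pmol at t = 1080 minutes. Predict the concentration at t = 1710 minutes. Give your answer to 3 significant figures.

Over Δt = 1080 − 194 = 886 minutes, the level fell by a factor of 90.8/3.46 ≈ 26.243.
n = log₂(26.243) ≈ 4.7138 half-lives, so t½ = 886/4.7138 ≈ 187.96 minutes.
From t = 1080 to t = 1710: 3.46 × (1/2)^((1710−1080)/187.96) ≈ 0.3389 pmol.

0.339 pmol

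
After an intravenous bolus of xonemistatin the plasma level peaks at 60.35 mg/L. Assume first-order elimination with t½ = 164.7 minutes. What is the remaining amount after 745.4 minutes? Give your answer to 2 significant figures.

Number of half-lives: n = 745.4/164.7 ≈ 4.5258.
Remaining = 60.35 × (1/2)^4.5258 = 60.35 × 0.043411 ≈ 2.6198 mg/L.

2.6 mg/L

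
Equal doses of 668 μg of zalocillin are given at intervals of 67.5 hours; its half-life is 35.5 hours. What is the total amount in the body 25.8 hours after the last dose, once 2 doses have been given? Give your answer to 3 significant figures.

512 μg

The 2 doses were given 93.3, 25.8 hours ago.
Total = 668·(1/2)^(93.3/35.5) + 668·(1/2)^(25.8/35.5)
      = 108.05 + 403.65 ≈ 511.69 μg.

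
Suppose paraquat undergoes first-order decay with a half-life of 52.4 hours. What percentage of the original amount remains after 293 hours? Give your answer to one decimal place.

2.1%

n = 293/52.4 ≈ 5.5916 half-lives.
Fraction remaining = (1/2)^5.5916 ≈ 0.020738, i.e. 2.0738%.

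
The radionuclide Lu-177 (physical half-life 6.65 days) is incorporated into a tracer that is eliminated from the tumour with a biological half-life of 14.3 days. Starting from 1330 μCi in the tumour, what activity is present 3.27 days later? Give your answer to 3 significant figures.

1/t_eff = 1/t_phys + 1/t_biol = 1/6.65 + 1/14.3 = 0.22031 per day.
t_eff = 6.65 × 14.3 / (6.65 + 14.3) ≈ 4.5391 days.
Remaining = 1330 × (1/2)^(3.27/4.5391) = 1330 × (1/2)^0.7204 ≈ 807.22 μCi.

807 μCi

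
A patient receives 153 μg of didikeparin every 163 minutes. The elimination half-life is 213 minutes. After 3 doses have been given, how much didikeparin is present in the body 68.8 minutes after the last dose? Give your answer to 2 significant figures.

The 3 doses were given 394.8, 231.8, 68.8 minutes ago.
Total = 153·(1/2)^(394.8/213) + 153·(1/2)^(231.8/213) + 153·(1/2)^(68.8/213)
      = 42.338 + 71.96 + 122.31 ≈ 236.61 μg.

240 μg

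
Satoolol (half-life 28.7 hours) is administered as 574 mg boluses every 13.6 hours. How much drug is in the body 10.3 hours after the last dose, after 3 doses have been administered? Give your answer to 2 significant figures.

1000 mg

The 3 doses were given 37.5, 23.9, 10.3 hours ago.
Total = 574·(1/2)^(37.5/28.7) + 574·(1/2)^(23.9/28.7) + 574·(1/2)^(10.3/28.7)
      = 232.05 + 322.28 + 447.59 ≈ 1001.9 mg.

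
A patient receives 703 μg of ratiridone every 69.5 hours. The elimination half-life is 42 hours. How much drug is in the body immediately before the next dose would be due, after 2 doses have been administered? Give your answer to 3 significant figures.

294 μg

The 2 doses were given 139, 69.5 hours ago.
Total = 703·(1/2)^(139/42) + 703·(1/2)^(69.5/42)
      = 70.907 + 223.27 ≈ 294.17 μg.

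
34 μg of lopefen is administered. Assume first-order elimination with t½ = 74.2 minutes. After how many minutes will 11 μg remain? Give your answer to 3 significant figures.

Fraction remaining = 11/34 ≈ 0.32353.
n = log₂(34/11) = ln(3.0909)/ln 2 ≈ 1.628 half-lives.
t = n × t½ = 1.628 × 74.2 ≈ 120.8 minutes.

121 minutes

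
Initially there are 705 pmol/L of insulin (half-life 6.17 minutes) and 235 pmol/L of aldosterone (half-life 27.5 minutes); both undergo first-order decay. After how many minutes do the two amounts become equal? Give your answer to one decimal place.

12.6 minutes

Set 705·(1/2)^(t/6.17) = 235·(1/2)^(t/27.5).
Taking log₂: log₂(705/235) = t·(1/6.17 − 1/27.5).
log₂(3) = 1.585; 1/6.17 − 1/27.5 = 0.12571.
t = 1.585 / 0.12571 ≈ 12.608 minutes.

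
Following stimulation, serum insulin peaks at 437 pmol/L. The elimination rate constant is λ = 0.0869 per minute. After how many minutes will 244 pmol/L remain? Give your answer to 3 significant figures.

t½ = ln 2 / λ = 0.69315 / 0.0869 ≈ 7.9764 minutes.
Fraction remaining = 244/437 ≈ 0.55835.
n = log₂(437/244) = ln(1.791)/ln 2 ≈ 0.84075 half-lives.
t = n × t½ = 0.84075 × 7.9764 ≈ 6.7062 minutes.

6.71 minutes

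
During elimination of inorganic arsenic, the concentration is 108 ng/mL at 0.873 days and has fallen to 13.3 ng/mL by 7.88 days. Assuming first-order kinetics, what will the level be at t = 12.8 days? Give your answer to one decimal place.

3.1 ng/mL

Over Δt = 7.88 − 0.873 = 7.007 days, the level fell by a factor of 108/13.3 ≈ 8.1203.
n = log₂(8.1203) ≈ 3.0215 half-lives, so t½ = 7.007/3.0215 ≈ 2.319 days.
From t = 7.88 to t = 12.8: 13.3 × (1/2)^((12.8−7.88)/2.319) ≈ 3.0563 ng/mL.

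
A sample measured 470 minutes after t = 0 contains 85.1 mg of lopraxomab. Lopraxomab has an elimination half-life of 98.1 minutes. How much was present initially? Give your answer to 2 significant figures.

2400 mg

Number of half-lives elapsed: n = 470/98.1 ≈ 4.791.
A₀ = A × 2^n = 85.1 × 2^4.791 = 85.1 × 27.685 ≈ 2356 mg.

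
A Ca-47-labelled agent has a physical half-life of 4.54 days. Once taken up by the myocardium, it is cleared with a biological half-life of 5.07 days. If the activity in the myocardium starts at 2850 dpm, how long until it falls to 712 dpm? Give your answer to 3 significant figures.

4.79 days

1/t_eff = 1/t_phys + 1/t_biol = 1/4.54 + 1/5.07 = 0.4175 per day.
t_eff = 4.54 × 5.07 / (4.54 + 5.07) ≈ 2.3952 days.
n = log₂(2850/712) ≈ 2.001; t = 2.001 × 2.3952 ≈ 4.7928 days.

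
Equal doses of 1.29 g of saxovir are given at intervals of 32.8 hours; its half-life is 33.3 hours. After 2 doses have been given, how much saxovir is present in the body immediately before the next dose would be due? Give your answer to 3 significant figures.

The 2 doses were given 65.6, 32.8 hours ago.
Total = 1.29·(1/2)^(65.6/33.3) + 1.29·(1/2)^(32.8/33.3)
      = 0.32928 + 0.65175 ≈ 0.98103 g.

0.981 g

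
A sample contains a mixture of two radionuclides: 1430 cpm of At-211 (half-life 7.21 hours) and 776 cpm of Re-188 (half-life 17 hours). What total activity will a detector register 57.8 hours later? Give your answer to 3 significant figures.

79.0 cpm

At-211: 1430 × (1/2)^(57.8/7.21) = 1430 × (1/2)^8.0166 ≈ 5.5219 cpm.
Re-188: 776 × (1/2)^(57.8/17) = 776 × (1/2)^3.4 ≈ 73.512 cpm.
Total = 5.5219 + 73.512 ≈ 79.034 cpm.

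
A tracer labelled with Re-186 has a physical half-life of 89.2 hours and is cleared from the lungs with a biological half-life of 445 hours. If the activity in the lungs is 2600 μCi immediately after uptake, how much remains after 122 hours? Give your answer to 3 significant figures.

1/t_eff = 1/t_phys + 1/t_biol = 1/89.2 + 1/445 = 0.013458 per hour.
t_eff = 89.2 × 445 / (89.2 + 445) ≈ 74.306 hours.
Remaining = 2600 × (1/2)^(122/74.306) = 2600 × (1/2)^1.6419 ≈ 833.15 μCi.

833 μCi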